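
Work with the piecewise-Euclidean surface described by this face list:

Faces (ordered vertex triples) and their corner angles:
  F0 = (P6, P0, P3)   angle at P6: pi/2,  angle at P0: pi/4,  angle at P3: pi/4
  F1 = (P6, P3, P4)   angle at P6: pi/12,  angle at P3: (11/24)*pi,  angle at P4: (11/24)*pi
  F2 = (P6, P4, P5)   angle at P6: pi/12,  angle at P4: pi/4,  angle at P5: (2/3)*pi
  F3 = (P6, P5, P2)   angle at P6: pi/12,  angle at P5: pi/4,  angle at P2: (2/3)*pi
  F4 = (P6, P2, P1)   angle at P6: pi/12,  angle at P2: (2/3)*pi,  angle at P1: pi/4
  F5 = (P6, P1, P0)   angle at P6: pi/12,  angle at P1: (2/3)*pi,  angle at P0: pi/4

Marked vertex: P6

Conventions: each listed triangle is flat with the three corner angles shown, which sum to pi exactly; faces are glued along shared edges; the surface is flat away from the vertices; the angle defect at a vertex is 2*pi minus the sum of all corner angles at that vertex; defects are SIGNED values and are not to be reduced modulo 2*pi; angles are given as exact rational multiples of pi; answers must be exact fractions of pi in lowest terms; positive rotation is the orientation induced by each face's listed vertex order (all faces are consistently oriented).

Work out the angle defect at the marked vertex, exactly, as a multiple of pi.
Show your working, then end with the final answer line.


Sum of corner angles at P6: (11/12)*pi
defect = 2*pi - (11/12)*pi

Answer: defect(P6) = (13/12)*pi


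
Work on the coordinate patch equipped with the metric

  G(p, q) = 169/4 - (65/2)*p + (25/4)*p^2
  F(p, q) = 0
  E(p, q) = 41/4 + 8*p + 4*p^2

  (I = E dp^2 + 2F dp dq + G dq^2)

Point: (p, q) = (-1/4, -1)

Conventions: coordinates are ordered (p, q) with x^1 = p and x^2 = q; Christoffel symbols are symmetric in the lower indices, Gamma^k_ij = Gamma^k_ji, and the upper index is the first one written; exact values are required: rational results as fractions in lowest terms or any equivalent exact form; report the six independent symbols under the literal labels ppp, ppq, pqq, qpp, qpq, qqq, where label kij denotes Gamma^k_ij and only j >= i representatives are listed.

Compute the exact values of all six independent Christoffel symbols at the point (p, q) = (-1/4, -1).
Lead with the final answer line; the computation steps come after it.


Answer: Gamma_ppp = 6/17, Gamma_ppq = 0, Gamma_pqq = 285/136, Gamma_qpp = 0, Gamma_qpq = -20/57, Gamma_qqq = 0

E = 17/2, F = 0, G = 3249/64 at the point
E_p = 6, E_q = 0, F_p = 0, F_q = 0, G_p = -285/8, G_q = 0
EG - F^2 = 55233/128;  g^inv = (128/55233) * [[3249/64, 0], [0, 17/2]]
first-kind symbols [ij,l] = (1/2)(d_i g_jl + d_j g_il - d_l g_ij): [pp,p] = E_p/2 = 3, [pp,q] = F_p - E_q/2 = 0, [pq,p] = E_q/2 = 0, [pq,q] = G_p/2 = -285/16, [qq,p] = F_q - G_p/2 = 285/16, [qq,q] = G_q/2 = 0
Gamma^p_ij = (G*[ij,p] - F*[ij,q])/(EG - F^2), Gamma^q_ij = (E*[ij,q] - F*[ij,p])/(EG - F^2)


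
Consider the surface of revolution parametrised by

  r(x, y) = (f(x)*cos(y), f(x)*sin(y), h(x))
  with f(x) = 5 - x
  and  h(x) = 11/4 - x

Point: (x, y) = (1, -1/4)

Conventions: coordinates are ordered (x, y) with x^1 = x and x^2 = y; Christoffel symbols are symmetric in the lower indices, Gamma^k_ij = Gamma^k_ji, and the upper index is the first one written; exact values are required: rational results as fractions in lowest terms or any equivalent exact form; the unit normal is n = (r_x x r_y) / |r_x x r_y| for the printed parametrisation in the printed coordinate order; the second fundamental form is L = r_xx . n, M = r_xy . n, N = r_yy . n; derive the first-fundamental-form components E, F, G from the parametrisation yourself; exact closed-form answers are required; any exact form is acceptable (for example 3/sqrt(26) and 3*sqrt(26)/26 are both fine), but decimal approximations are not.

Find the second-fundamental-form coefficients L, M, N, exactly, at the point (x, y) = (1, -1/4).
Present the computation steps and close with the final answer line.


f = 4, f' = -1, f'' = 0, h' = -1, h'' = 0
E = 2, F = 0, G = 16; answer radicand W^2 = 2
unnormalised second-form numerators: l = 0, m = 0, n = -4; L = l/sqrt(2), and similarly M = m/sqrt(W^2), N = n/sqrt(W^2)

Answer: L = 0, M = 0, N = -2*sqrt(2)


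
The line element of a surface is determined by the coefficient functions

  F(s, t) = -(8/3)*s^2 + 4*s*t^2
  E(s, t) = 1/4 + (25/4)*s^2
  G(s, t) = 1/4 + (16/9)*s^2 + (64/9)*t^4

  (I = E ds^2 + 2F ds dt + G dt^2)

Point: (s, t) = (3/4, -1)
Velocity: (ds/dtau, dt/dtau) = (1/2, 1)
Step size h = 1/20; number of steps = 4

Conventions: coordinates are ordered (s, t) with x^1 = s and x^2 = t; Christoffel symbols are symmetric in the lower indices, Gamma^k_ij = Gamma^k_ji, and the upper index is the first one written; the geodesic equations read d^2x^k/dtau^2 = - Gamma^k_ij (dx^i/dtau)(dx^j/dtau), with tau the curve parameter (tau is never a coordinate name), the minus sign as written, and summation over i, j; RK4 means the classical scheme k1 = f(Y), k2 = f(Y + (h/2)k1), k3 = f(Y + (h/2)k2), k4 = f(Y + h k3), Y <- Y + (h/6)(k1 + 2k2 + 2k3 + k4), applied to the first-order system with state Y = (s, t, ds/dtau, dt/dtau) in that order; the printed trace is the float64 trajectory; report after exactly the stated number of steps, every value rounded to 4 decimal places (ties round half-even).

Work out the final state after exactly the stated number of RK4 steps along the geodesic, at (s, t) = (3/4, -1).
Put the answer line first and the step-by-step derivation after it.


Answer: s = 0.8763, t = -0.7669, ds/dtau = 0.7892, dt/dtau = 1.3680

f(Y) = (ds/dtau, dt/dtau, -Gamma^s_ij Y'^i Y'^j, -Gamma^t_ij Y'^i Y'^j) with the Gammas evaluated at the stage position; h = 0.050000; intermediate values shown to 6 dp
step 0: s = 0.7500, t = -1.0000, ds/dtau = 0.5000, dt/dtau = 1.0000
step 1:
  k1: at (s, t) = (0.750000, -1.000000), (ds/dtau, dt/dtau) = (0.500000, 1.000000); Gamma_sss = 1.340618, Gamma_sst = -0.068412, Gamma_stt = -1.367599, Gamma_tss = -0.240510, Gamma_tst = 0.171742, Gamma_ttt = -1.455647; k1 = (0.500000, 1.000000, 1.100856, 1.344033)
  k2: at (s, t) = (0.762500, -0.975000), (ds/dtau, dt/dtau) = (0.527521, 1.033601); Gamma_sss = 1.319125, Gamma_sst = -0.065021, Gamma_stt = -1.369774, Gamma_tss = -0.265071, Gamma_tst = 0.187198, Gamma_ttt = -1.470095; k2 = (0.527521, 1.033601, 1.167192, 1.440172)
  k3: at (s, t) = (0.763188, -0.974160), (ds/dtau, dt/dtau) = (0.529180, 1.036004); Gamma_sss = 1.317976, Gamma_sst = -0.064863, Gamma_stt = -1.369664, Gamma_tss = -0.266008, Gamma_tst = 0.187779, Gamma_ttt = -1.470482; k3 = (0.529180, 1.036004, 1.172112, 1.446873)
  k4: at (s, t) = (0.776459, -0.948200), (ds/dtau, dt/dtau) = (0.558606, 1.072344); Gamma_sss = 1.294438, Gamma_sst = -0.060558, Gamma_stt = -1.371530, Gamma_tss = -0.293958, Gamma_tst = 0.205389, Gamma_ttt = -1.485097; k4 = (0.558606, 1.072344, 1.245785, 1.553408)
  Y <- Y + (h/6)(k1 + 2k2 + 2k3 + k4): s = 0.7764, t = -0.9482, ds/dtau = 0.5585, dt/dtau = 1.0723
step 2:
  k1: at (s, t) = (0.776433, -0.948237), (ds/dtau, dt/dtau) = (0.558544, 1.072263); Gamma_sss = 1.294482, Gamma_sst = -0.060565, Gamma_stt = -1.371532, Gamma_tss = -0.293915, Gamma_tst = 0.205362, Gamma_ttt = -1.485078; k1 = (0.558544, 1.072263, 1.245620, 1.553173)
  k2: at (s, t) = (0.790397, -0.921430), (ds/dtau, dt/dtau) = (0.589684, 1.111092); Gamma_sss = 1.268841, Gamma_sst = -0.055222, Gamma_stt = -1.373022, Gamma_tss = -0.325502, Gamma_tst = 0.225288, Gamma_ttt = -1.499705; k2 = (0.589684, 1.111092, 1.326183, 1.669395)
  k3: at (s, t) = (0.791176, -0.920460), (ds/dtau, dt/dtau) = (0.591698, 1.113998); Gamma_sss = 1.267481, Gamma_sst = -0.054973, Gamma_stt = -1.372886, Gamma_tss = -0.326777, Gamma_tst = 0.226085, Gamma_ttt = -1.500125; k3 = (0.591698, 1.113998, 1.332455, 1.678001)
  k4: at (s, t) = (0.806018, -0.892537), (ds/dtau, dt/dtau) = (0.625166, 1.156163); Gamma_sss = 1.239105, Gamma_sst = -0.048282, Gamma_stt = -1.373866, Gamma_tss = -0.362990, Gamma_tst = 0.248961, Gamma_ttt = -1.514731; k4 = (0.625166, 1.156163, 1.421976, 1.806734)
  Y <- Y + (h/6)(k1 + 2k2 + 2k3 + k4): s = 0.8060, t = -0.8926, ds/dtau = 0.6251, dt/dtau = 1.1561
step 3:
  k1: at (s, t) = (0.805987, -0.892582), (ds/dtau, dt/dtau) = (0.625084, 1.156052); Gamma_sss = 1.239162, Gamma_sst = -0.048294, Gamma_stt = -1.373870, Gamma_tss = -0.362927, Gamma_tst = 0.248921, Gamma_ttt = -1.514711; k1 = (0.625084, 1.156052, 1.421736, 1.806395)
  k2: at (s, t) = (0.821614, -0.863681), (ds/dtau, dt/dtau) = (0.660628, 1.201212); Gamma_sss = 1.207930, Gamma_sst = -0.040078, Gamma_stt = -1.374234, Gamma_tss = -0.404108, Gamma_tst = 0.274971, Gamma_ttt = -1.529075; k2 = (0.660628, 1.201212, 1.519327, 1.946273)
  k3: at (s, t) = (0.822503, -0.862552), (ds/dtau, dt/dtau) = (0.663068, 1.204709); Gamma_sss = 1.206270, Gamma_sst = -0.039686, Gamma_stt = -1.374048, Gamma_tss = -0.405873, Gamma_tst = 0.276082, Gamma_ttt = -1.529513; k3 = (0.663068, 1.204709, 1.527243, 1.957193)
  k4: at (s, t) = (0.839141, -0.832347), (ds/dtau, dt/dtau) = (0.701446, 1.253912); Gamma_sss = 1.171283, Gamma_sst = -0.029474, Gamma_stt = -1.373572, Gamma_tss = -0.453425, Gamma_tst = 0.306207, Gamma_ttt = -1.543514; k4 = (0.701446, 1.253912, 1.635203, 2.111305)
  Y <- Y + (h/6)(k1 + 2k2 + 2k3 + k4): s = 0.8391, t = -0.8324, ds/dtau = 0.7013, dt/dtau = 1.2538
step 4:
  k1: at (s, t) = (0.839103, -0.832400), (ds/dtau, dt/dtau) = (0.701335, 1.253757); Gamma_sss = 1.171358, Gamma_sst = -0.029495, Gamma_stt = -1.373578, Gamma_tss = -0.453334, Gamma_tst = 0.306150, Gamma_ttt = -1.543493; k1 = (0.701335, 1.253757, 1.634850, 2.110812)
  k2: at (s, t) = (0.856637, -0.801056), (ds/dtau, dt/dtau) = (0.742206, 1.306527); Gamma_sss = 1.132409, Gamma_sst = -0.017039, Gamma_stt = -1.372092, Gamma_tss = -0.507709, Gamma_tst = 0.340649, Gamma_ttt = -1.556812; k2 = (0.742206, 1.306527, 1.751416, 2.276518)
  k3: at (s, t) = (0.857659, -0.799737), (ds/dtau, dt/dtau) = (0.745120, 1.310670); Gamma_sss = 1.130315, Gamma_sst = -0.016423, Gamma_stt = -1.371816, Gamma_tss = -0.510188, Gamma_tst = 0.342219, Gamma_ttt = -1.557229; k3 = (0.745120, 1.310670, 1.761105, 2.289929)
  k4: at (s, t) = (0.876359, -0.766867), (ds/dtau, dt/dtau) = (0.789390, 1.368254); Gamma_sss = 1.086126, Gamma_sst = -0.001021, Gamma_stt = -1.368945, Gamma_tss = -0.573351, Gamma_tst = 0.382358, Gamma_ttt = -1.569578; k4 = (0.789390, 1.368254, 1.888227, 2.469752)
  Y <- Y + (h/6)(k1 + 2k2 + 2k3 + k4): s = 0.8763, t = -0.7669, ds/dtau = 0.7892, dt/dtau = 1.3680


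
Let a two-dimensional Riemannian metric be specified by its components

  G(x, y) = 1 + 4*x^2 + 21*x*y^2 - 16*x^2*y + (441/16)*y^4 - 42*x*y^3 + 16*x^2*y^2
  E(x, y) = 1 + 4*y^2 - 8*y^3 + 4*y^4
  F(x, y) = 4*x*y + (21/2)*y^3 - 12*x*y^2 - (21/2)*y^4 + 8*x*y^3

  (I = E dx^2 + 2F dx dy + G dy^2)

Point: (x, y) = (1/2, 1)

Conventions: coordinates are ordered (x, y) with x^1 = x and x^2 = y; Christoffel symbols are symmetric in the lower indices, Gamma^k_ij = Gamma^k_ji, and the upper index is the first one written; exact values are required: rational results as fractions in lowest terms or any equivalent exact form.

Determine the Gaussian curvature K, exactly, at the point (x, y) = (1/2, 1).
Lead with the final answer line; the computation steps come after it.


Answer: K = -1024/93025

E = 1, F = 0, G = 305/16, EG - F^2 = 305/16 at the point
E_x = 0, E_y = 0, F_x = 0, F_y = -17/2, G_x = -17, G_y = 289/4
E_yy = 8, F_xy = 4, G_xx = 8
Evaluate Brioschi's two determinant matrices M1, M2 and divide by (EG - F^2)^2.
M1 = [[-E_yy/2 + F_xy - G_xx/2, E_x/2, F_x - E_y/2], [F_y - G_x/2, E, F], [G_y/2, F, G]] = [[-4, 0, 0], [0, 1, 0], [289/8, 0, 305/16]]; det M1 = -305/4
M2 = [[0, E_y/2, G_x/2], [E_y/2, E, F], [G_x/2, F, G]] = [[0, 0, -17/2], [0, 1, 0], [-17/2, 0, 305/16]]; det M2 = -289/4
det M1 - det M2 = -4; K = -4 / (305/16)^2 = -1024/93025


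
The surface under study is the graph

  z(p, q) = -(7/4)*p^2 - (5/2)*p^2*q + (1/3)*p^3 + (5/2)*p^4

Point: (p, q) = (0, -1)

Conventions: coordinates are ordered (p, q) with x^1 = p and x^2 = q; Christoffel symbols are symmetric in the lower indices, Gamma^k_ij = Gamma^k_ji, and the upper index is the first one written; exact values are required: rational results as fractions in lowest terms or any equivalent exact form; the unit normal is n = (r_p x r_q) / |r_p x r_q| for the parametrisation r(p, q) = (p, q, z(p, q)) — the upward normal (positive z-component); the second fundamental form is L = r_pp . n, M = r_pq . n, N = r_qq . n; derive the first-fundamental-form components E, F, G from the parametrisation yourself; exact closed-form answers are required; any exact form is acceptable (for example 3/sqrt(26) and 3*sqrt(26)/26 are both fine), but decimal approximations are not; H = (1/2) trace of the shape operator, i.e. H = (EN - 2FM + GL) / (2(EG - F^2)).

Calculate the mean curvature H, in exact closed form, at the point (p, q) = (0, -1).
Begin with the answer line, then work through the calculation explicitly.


Answer: H = 3/4

z_p = 0, z_q = 0, z_pp = 3/2, z_pq = 0, z_qq = 0
E = 1, F = 0, G = 1; answer radicand W^2 = 1
unnormalised second-form numerators: l = 3/2, m = 0, n = 0; L = l/sqrt(1), and similarly M = m/sqrt(W^2), N = n/sqrt(W^2)
H = (E*n - 2*F*m + G*l) / (2*(EG - F^2)*sqrt(W^2)); E*n - 2*F*m + G*l = 3/2, EG - F^2 = 1, so H = (3/4)/sqrt(1)


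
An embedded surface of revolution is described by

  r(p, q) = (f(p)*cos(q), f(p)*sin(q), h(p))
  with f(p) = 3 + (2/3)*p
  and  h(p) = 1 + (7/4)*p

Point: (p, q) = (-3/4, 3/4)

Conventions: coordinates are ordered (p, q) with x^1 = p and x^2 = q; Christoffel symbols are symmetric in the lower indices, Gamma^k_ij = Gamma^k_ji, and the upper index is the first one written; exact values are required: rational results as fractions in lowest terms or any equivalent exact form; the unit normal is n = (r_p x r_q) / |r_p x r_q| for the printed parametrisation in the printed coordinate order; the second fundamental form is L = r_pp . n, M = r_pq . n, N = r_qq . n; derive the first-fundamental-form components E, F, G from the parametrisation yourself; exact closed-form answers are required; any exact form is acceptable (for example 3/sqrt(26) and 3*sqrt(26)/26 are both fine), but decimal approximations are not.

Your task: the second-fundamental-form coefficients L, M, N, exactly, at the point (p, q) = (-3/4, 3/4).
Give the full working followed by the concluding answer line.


f = 5/2, f' = 2/3, f'' = 0, h' = 7/4, h'' = 0
E = 505/144, F = 0, G = 25/4; answer radicand W^2 = 505/144
unnormalised second-form numerators: l = 0, m = 0, n = 35/8; L = l/sqrt(505/144), and similarly M = m/sqrt(W^2), N = n/sqrt(W^2)

Answer: L = 0, M = 0, N = 21*sqrt(505)/202


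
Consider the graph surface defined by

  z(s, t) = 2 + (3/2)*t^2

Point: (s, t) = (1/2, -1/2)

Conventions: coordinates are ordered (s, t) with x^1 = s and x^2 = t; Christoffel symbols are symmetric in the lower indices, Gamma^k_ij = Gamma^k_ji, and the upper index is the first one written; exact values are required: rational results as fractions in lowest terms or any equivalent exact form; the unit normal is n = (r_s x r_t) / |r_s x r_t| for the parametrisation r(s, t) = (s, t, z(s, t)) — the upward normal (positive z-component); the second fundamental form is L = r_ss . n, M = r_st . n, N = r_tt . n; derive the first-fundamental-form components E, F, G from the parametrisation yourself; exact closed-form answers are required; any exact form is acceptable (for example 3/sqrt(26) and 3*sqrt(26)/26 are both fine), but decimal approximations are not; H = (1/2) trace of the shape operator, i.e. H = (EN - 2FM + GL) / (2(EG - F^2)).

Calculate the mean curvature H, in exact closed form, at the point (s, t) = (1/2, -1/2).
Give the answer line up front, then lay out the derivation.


Answer: H = 12*sqrt(13)/169

z_s = 0, z_t = -3/2, z_ss = 0, z_st = 0, z_tt = 3
E = 1, F = 0, G = 13/4; answer radicand W^2 = 13/4
unnormalised second-form numerators: l = 0, m = 0, n = 3; L = l/sqrt(13/4), and similarly M = m/sqrt(W^2), N = n/sqrt(W^2)
H = (E*n - 2*F*m + G*l) / (2*(EG - F^2)*sqrt(W^2)); E*n - 2*F*m + G*l = 3, EG - F^2 = 13/4, so H = (6/13)/sqrt(13/4)


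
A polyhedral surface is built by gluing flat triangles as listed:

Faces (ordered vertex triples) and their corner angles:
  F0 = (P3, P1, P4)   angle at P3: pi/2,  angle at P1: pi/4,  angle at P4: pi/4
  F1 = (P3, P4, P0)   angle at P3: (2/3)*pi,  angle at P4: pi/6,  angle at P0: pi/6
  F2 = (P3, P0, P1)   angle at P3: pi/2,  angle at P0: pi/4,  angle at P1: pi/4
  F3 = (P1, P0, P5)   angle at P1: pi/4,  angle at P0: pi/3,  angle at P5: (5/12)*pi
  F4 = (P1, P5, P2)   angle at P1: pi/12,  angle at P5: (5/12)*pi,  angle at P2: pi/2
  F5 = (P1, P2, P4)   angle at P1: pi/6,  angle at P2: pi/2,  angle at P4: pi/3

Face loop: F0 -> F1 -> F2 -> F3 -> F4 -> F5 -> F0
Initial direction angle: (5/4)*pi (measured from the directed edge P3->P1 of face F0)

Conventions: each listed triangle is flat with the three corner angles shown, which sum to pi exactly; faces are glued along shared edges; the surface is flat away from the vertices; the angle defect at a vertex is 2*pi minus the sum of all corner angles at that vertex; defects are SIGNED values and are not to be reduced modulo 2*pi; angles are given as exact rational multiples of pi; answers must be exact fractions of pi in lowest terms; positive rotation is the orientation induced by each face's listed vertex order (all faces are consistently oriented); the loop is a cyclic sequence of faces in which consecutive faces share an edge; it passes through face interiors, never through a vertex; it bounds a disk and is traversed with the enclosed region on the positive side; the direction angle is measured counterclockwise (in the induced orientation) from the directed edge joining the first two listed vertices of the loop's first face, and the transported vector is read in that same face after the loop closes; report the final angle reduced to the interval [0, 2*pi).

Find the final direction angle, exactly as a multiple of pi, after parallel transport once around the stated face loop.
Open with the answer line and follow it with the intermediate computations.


Answer: final direction angle = (7/12)*pi

enclosed vertex P1: corner angles sum to pi, defect = 2*pi - pi = pi
enclosed vertex P3: corner angles sum to (5/3)*pi, defect = 2*pi - (5/3)*pi = pi/3
the final direction is the initial angle plus the enclosed defects, taken mod 2*pi in the induced orientation
final angle = (5/4)*pi + (4/3)*pi = (7/12)*pi (mod 2*pi)


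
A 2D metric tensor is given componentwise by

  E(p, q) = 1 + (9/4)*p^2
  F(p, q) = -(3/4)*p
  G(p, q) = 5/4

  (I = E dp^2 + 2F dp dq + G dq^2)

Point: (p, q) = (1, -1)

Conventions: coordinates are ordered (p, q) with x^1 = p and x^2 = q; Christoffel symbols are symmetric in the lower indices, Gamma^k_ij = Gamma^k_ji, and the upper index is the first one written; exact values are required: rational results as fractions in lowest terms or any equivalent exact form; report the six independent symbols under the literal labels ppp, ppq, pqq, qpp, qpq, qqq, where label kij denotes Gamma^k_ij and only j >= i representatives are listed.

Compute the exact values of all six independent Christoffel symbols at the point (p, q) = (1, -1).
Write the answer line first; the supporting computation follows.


Answer: Gamma_ppp = 9/14, Gamma_ppq = 0, Gamma_pqq = 0, Gamma_qpp = -3/14, Gamma_qpq = 0, Gamma_qqq = 0

E = 13/4, F = -3/4, G = 5/4 at the point
E_p = 9/2, E_q = 0, F_p = -3/4, F_q = 0, G_p = 0, G_q = 0
EG - F^2 = 7/2;  g^inv = (2/7) * [[5/4, 3/4], [3/4, 13/4]]
first-kind symbols [ij,l] = (1/2)(d_i g_jl + d_j g_il - d_l g_ij): [pp,p] = E_p/2 = 9/4, [pp,q] = F_p - E_q/2 = -3/4, [pq,p] = E_q/2 = 0, [pq,q] = G_p/2 = 0, [qq,p] = F_q - G_p/2 = 0, [qq,q] = G_q/2 = 0
Gamma^p_ij = (G*[ij,p] - F*[ij,q])/(EG - F^2), Gamma^q_ij = (E*[ij,q] - F*[ij,p])/(EG - F^2)


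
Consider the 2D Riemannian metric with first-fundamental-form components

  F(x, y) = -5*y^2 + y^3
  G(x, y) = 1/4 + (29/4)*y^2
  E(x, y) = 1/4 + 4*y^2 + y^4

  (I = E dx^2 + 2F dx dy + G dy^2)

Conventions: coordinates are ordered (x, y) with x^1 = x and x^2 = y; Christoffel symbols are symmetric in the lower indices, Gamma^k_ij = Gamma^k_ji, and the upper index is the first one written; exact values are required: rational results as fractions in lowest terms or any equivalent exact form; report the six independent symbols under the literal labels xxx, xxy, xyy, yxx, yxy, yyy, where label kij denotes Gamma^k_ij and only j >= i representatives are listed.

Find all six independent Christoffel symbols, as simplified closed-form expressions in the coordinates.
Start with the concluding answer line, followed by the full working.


Answer: Gamma_xxx = (32*y^6 - 160*y^5 + 64*y^4 - 320*y^3)/(100*y^6 + 160*y^5 + 68*y^4 + 45*y^2 + 1), Gamma_xxy = (232*y^5 + 472*y^3 + 16*y)/(100*y^6 + 160*y^5 + 68*y^4 + 45*y^2 + 1), Gamma_xyy = (232*y^4 - 580*y^3 + 12*y^2 - 40*y)/(100*y^6 + 160*y^5 + 68*y^4 + 45*y^2 + 1), Gamma_yxx = (-32*y^7 - 192*y^5 - 264*y^3 - 16*y)/(100*y^6 + 160*y^5 + 68*y^4 + 45*y^2 + 1), Gamma_yxy = (-32*y^6 + 160*y^5 - 64*y^4 + 320*y^3)/(100*y^6 + 160*y^5 + 68*y^4 + 45*y^2 + 1), Gamma_yyy = (68*y^5 + 400*y^4 - 336*y^3 + 29*y)/(100*y^6 + 160*y^5 + 68*y^4 + 45*y^2 + 1)

E = 1/4 + 4*y^2 + y^4; F = -5*y^2 + y^3; G = 1/4 + (29/4)*y^2
Gamma^k_ij = (1/2) g^{kl} (d_i g_jl + d_j g_il - d_l g_ij), with g^inv = (1/(EG-F^2)) [[G, -F], [-F, E]]
first partials: E_x = 0, E_y = 8*y + 4*y^3, F_x = 0, F_y = -10*y + 3*y^2, G_x = 0, G_y = (29/2)*y
D = EG - F^2 = 1/16 + (45/16)*y^2 + (17/4)*y^4 + 10*y^5 + (25/4)*y^6
expanded: Gamma^x_xx = (G E_x - 2F F_x + F E_y)/(2D), Gamma^x_xy = (G E_y - F G_x)/(2D), Gamma^x_yy = (2G F_y - G G_x - F G_y)/(2D), Gamma^y_xx = (2E F_x - E E_y - F E_x)/(2D), Gamma^y_xy = (E G_x - F E_y)/(2D), Gamma^y_yy = (E G_y - 2F F_y + F G_x)/(2D); substitute and cancel common factors


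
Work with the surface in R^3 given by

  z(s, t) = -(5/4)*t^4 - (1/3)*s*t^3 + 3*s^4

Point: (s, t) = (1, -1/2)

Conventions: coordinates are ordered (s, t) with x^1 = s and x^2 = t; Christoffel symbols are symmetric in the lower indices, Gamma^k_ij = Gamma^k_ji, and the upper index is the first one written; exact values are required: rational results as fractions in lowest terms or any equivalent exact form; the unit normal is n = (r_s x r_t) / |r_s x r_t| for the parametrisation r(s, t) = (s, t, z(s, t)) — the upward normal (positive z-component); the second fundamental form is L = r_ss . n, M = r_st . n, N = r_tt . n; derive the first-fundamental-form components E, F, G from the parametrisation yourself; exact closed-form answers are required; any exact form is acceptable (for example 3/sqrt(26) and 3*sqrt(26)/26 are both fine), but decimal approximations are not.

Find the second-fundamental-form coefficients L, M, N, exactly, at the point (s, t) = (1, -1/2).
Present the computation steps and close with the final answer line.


z_s = 289/24, z_t = 3/8, z_ss = 36, z_st = -1/4, z_tt = -11/4
E = 84097/576, F = 289/64, G = 73/64; answer radicand W^2 = 42089/288
unnormalised second-form numerators: l = 36, m = -1/4, n = -11/4; L = l/sqrt(42089/288), and similarly M = m/sqrt(W^2), N = n/sqrt(W^2)

Answer: L = 432*sqrt(84178)/42089, M = -3*sqrt(84178)/42089, N = -33*sqrt(84178)/42089


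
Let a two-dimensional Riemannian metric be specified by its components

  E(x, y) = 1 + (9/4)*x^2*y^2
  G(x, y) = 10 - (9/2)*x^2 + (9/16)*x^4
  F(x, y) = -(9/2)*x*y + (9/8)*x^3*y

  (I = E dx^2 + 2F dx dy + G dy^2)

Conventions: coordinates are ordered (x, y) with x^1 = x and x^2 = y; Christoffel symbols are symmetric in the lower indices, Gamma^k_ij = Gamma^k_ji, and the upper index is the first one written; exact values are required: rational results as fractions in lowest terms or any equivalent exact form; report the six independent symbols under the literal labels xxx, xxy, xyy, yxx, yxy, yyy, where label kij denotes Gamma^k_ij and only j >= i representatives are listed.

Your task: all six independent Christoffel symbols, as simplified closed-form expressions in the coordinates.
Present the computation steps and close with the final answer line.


E = 1 + (9/4)*x^2*y^2; F = -(9/2)*x*y + (9/8)*x^3*y; G = 10 - (9/2)*x^2 + (9/16)*x^4
Gamma^k_ij = (1/2) g^{kl} (d_i g_jl + d_j g_il - d_l g_ij), with g^inv = (1/(EG-F^2)) [[G, -F], [-F, E]]
first partials: E_x = (9/2)*x*y^2, E_y = (9/2)*x^2*y, F_x = -(9/2)*y + (27/8)*x^2*y, F_y = -(9/2)*x + (9/8)*x^3, G_x = -9*x + (9/4)*x^3, G_y = 0
D = EG - F^2 = 10 - (9/2)*x^2 + (9/4)*x^2*y^2 + (9/16)*x^4
expanded: Gamma^x_xx = (G E_x - 2F F_x + F E_y)/(2D), Gamma^x_xy = (G E_y - F G_x)/(2D), Gamma^x_yy = (2G F_y - G G_x - F G_y)/(2D), Gamma^y_xx = (2E F_x - E E_y - F E_x)/(2D), Gamma^y_xy = (E G_x - F E_y)/(2D), Gamma^y_yy = (E G_y - 2F F_y + F G_x)/(2D); substitute and cancel common factors

Answer: Gamma_xxx = 36*x*y^2/(9*x^4 + 36*x^2*y^2 - 72*x^2 + 160), Gamma_xxy = 36*x^2*y/(9*x^4 + 36*x^2*y^2 - 72*x^2 + 160), Gamma_xyy = 0, Gamma_yxx = (18*x^2*y - 72*y)/(9*x^4 + 36*x^2*y^2 - 72*x^2 + 160), Gamma_yxy = (18*x^3 - 72*x)/(9*x^4 + 36*x^2*y^2 - 72*x^2 + 160), Gamma_yyy = 0


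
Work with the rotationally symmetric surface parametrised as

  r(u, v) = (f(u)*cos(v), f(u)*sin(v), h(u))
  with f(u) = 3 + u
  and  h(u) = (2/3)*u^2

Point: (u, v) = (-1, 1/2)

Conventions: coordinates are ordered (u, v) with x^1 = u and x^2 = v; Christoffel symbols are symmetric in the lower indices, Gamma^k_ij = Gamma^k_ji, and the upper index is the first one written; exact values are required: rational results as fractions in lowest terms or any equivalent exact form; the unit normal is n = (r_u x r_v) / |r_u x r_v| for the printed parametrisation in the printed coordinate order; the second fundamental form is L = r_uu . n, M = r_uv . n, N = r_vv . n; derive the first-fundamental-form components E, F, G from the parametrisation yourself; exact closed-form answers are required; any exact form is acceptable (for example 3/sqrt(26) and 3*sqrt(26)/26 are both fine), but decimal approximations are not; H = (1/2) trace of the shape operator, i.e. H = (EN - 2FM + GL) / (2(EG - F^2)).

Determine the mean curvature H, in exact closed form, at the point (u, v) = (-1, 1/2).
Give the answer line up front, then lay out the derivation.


Answer: H = -7/125

f = 2, f' = 1, f'' = 0, h' = -4/3, h'' = 4/3
E = 25/9, F = 0, G = 4; answer radicand W^2 = 25/9
unnormalised second-form numerators: l = 4/3, m = 0, n = -8/3; L = l/sqrt(25/9), and similarly M = m/sqrt(W^2), N = n/sqrt(W^2)
H = (E*n - 2*F*m + G*l) / (2*(EG - F^2)*sqrt(W^2)); E*n - 2*F*m + G*l = -56/27, EG - F^2 = 100/9, so H = (-7/75)/sqrt(25/9)


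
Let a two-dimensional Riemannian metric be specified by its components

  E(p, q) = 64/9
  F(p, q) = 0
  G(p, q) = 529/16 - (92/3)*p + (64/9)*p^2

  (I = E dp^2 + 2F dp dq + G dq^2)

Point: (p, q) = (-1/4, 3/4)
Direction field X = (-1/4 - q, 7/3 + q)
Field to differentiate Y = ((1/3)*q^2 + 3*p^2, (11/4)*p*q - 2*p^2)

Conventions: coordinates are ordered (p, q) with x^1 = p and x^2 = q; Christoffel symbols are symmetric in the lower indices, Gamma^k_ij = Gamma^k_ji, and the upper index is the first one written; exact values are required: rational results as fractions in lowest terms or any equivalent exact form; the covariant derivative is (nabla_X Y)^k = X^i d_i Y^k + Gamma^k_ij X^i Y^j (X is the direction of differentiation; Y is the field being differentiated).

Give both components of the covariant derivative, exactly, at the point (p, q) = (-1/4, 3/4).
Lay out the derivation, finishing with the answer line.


E = 64/9, F = 0, G = 5929/144 at the point
E_p = 0, E_q = 0, F_p = 0, F_q = 0, G_p = -308/9, G_q = 0
EG - F^2 = 23716/81;  g^inv = (81/23716) * [[5929/144, 0], [0, 64/9]]
first-kind symbols [ij,l] = (1/2)(d_i g_jl + d_j g_il - d_l g_ij): [pp,p] = E_p/2 = 0, [pp,q] = F_p - E_q/2 = 0, [pq,p] = E_q/2 = 0, [pq,q] = G_p/2 = -154/9, [qq,p] = F_q - G_p/2 = 154/9, [qq,q] = G_q/2 = 0
Gamma^p_ij = (G*[ij,p] - F*[ij,q])/(EG - F^2), Gamma^q_ij = (E*[ij,q] - F*[ij,p])/(EG - F^2)
Gamma_ppp = 0, Gamma_ppq = 0, Gamma_pqq = 77/32, Gamma_qpp = 0, Gamma_qpq = -32/77, Gamma_qqq = 0
X = (-1, 37/12), Y = (3/8, -41/64) at the point

Answer: (nabla_X Y)^p = -14019/8192, (nabla_X Y)^q = -87655/14784


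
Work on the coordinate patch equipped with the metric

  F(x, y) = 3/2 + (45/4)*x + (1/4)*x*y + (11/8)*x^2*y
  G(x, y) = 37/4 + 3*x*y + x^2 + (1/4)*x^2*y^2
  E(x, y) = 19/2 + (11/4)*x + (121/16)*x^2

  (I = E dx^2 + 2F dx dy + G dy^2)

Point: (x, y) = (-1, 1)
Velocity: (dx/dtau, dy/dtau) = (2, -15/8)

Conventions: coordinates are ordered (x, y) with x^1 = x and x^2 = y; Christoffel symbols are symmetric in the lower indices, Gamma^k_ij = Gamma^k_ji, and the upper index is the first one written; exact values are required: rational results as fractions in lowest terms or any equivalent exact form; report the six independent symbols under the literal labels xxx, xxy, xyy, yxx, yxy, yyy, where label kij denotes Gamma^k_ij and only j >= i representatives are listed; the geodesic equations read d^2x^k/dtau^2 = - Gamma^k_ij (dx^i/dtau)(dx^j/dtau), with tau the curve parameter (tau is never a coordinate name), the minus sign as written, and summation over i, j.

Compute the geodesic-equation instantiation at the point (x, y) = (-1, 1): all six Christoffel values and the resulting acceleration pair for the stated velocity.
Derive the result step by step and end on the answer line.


E = 229/16, F = -69/8, G = 15/2 at the point
E_x = -99/8, E_y = 0, F_x = 35/4, F_y = 9/8, G_x = 1/2, G_y = -5/2
EG - F^2 = 2109/64;  g^inv = (64/2109) * [[15/2, 69/8], [69/8, 229/16]]
first-kind symbols [ij,l] = (1/2)(d_i g_jl + d_j g_il - d_l g_ij): [xx,x] = E_x/2 = -99/16, [xx,y] = F_x - E_y/2 = 35/4, [xy,x] = E_y/2 = 0, [xy,y] = G_x/2 = 1/4, [yy,x] = F_y - G_x/2 = 7/8, [yy,y] = G_y/2 = -5/4
Gamma^x_ij = (G*[ij,x] - F*[ij,y])/(EG - F^2), Gamma^y_ij = (E*[ij,y] - F*[ij,x])/(EG - F^2)
Gamma_xxx = 620/703, Gamma_xxy = 46/703, Gamma_xyy = -90/703, Gamma_yxx = 9199/4218, Gamma_yxy = 229/2109, Gamma_yyy = -662/2109
d^2x/dtau^2 = -(Gamma_xxx*(2)^2 + 2*Gamma_xxy*(2)*(-15/8) + Gamma_xyy*(-15/8)^2) = -58195/22496
d^2y/dtau^2 = -(Gamma_yxx*(2)^2 + 2*Gamma_yxy*(2)*(-15/8) + Gamma_yyy*(-15/8)^2) = -459301/67488

Answer: Gamma_xxx = 620/703, Gamma_xxy = 46/703, Gamma_xyy = -90/703, Gamma_yxx = 9199/4218, Gamma_yxy = 229/2109, Gamma_yyy = -662/2109; accelerations (d^2x/dtau^2, d^2y/dtau^2) = (-58195/22496, -459301/67488)


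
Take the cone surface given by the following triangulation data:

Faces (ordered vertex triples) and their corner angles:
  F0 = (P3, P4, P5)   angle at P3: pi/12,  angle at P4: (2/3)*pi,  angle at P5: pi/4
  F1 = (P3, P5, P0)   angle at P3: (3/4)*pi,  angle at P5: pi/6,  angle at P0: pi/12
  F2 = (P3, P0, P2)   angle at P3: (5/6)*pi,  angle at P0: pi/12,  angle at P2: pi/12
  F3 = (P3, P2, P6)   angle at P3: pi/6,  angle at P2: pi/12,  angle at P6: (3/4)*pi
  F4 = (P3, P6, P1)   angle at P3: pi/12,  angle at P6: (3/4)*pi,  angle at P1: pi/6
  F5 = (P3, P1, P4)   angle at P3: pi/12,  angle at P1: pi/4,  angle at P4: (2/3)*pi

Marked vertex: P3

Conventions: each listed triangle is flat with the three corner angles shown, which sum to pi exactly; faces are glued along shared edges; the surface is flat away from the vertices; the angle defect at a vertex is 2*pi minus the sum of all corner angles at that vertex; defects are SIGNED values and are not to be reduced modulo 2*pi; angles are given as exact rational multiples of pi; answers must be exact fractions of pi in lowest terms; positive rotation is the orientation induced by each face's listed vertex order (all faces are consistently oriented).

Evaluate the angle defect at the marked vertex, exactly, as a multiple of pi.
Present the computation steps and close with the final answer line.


Sum of corner angles at P3: 2*pi
defect = 2*pi - 2*pi

Answer: defect(P3) = 0


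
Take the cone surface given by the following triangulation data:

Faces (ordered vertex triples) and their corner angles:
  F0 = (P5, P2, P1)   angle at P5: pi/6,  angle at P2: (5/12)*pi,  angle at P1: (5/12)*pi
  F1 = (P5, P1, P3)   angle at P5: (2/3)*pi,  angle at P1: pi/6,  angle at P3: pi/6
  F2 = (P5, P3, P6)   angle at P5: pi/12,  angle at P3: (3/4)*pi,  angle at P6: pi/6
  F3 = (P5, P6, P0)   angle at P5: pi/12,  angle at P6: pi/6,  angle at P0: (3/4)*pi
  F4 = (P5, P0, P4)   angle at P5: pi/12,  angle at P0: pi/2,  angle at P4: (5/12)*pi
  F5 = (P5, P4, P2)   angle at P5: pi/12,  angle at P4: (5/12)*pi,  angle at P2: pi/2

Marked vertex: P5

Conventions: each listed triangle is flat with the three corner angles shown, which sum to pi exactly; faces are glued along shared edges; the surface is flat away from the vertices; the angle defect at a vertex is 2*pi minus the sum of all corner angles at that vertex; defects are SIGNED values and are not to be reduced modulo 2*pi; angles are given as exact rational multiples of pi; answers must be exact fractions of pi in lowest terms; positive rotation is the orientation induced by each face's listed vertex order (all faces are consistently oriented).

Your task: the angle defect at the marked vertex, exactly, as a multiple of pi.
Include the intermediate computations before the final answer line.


Sum of corner angles at P5: (7/6)*pi
defect = 2*pi - (7/6)*pi

Answer: defect(P5) = (5/6)*pi


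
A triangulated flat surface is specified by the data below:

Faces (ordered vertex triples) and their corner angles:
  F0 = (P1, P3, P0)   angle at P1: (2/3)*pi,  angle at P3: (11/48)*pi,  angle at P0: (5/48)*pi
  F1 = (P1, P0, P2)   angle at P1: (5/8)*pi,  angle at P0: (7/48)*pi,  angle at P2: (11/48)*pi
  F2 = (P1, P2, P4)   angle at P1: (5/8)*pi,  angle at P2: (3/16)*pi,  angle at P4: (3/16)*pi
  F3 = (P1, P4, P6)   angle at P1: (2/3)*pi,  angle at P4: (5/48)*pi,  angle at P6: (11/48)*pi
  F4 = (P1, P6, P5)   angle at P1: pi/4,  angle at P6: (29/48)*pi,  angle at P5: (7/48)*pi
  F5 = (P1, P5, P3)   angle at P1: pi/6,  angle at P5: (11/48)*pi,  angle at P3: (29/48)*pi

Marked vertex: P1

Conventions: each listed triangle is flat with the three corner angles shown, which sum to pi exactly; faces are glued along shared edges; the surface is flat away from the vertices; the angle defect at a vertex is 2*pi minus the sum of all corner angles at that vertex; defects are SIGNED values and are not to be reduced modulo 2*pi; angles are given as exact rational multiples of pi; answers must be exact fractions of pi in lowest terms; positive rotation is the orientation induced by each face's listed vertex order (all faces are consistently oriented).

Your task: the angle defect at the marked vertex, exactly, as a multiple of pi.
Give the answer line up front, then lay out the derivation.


Answer: defect(P1) = -pi

Sum of corner angles at P1: 3*pi
defect = 2*pi - 3*pi


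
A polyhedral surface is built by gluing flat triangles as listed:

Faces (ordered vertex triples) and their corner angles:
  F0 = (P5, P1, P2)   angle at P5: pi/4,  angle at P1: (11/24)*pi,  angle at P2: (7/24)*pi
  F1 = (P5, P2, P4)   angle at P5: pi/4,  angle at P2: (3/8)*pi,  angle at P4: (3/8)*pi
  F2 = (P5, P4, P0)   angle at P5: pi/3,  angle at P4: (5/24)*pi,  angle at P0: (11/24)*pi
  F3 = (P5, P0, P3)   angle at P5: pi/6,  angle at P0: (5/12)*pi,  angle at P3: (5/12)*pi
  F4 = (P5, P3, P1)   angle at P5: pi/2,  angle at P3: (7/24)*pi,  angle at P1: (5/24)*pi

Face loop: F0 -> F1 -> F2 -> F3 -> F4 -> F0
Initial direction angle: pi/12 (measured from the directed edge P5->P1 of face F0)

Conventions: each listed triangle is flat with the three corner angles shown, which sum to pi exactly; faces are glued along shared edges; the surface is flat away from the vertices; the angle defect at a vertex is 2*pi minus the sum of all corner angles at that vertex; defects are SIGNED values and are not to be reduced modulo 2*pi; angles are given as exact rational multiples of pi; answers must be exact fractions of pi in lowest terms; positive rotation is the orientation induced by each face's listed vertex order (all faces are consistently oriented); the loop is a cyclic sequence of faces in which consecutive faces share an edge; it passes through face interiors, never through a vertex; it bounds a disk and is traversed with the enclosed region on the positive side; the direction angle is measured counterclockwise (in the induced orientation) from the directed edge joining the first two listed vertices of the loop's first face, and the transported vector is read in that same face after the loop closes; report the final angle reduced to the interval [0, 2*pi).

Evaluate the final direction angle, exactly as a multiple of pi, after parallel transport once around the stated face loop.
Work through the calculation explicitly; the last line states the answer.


enclosed vertex P5: corner angles sum to (3/2)*pi, defect = 2*pi - (3/2)*pi = pi/2
the rotation equals the total enclosed defect, so the final angle is initial + defects (mod 2*pi)
final angle = pi/12 + pi/2 = (7/12)*pi (mod 2*pi)

Answer: final direction angle = (7/12)*pi


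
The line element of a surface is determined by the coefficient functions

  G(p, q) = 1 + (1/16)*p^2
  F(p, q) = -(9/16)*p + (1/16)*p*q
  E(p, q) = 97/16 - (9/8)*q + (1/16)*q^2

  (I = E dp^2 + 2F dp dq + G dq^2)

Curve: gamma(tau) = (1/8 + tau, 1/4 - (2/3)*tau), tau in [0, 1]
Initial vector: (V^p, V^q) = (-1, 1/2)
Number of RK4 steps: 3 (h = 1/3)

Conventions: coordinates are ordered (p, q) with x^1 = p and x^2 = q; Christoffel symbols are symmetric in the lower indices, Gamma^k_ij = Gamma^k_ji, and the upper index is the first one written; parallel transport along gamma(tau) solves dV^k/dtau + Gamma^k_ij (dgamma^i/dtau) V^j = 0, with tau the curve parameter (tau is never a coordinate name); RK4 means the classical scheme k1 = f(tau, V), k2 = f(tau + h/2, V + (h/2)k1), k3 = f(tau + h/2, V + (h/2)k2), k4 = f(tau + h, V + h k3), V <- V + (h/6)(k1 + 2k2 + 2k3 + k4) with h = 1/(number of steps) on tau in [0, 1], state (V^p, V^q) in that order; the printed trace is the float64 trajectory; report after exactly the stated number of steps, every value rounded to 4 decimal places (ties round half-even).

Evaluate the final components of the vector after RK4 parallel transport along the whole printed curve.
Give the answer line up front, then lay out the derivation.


Answer: V^p = -0.8963, V^q = 0.4931

gamma'(tau) = (1, -2/3); f(tau, V)^k = -Gamma^k_ij(gamma(tau)) gamma'^i(tau) V^j; h = 1/3; intermediate values shown to 6 dp
curve data and Christoffel symbols at the stage parameters:
  tau = 0.000000: gamma = (0.125000, 0.250000), gamma' = (1.000000, -0.666667); Gamma_ppp = 0.000000, Gamma_ppq = -0.094515, Gamma_pqq = 0.000000, Gamma_qpp = 0.000000, Gamma_qpq = 0.001350, Gamma_qqq = 0.000000
  tau = 0.166667: gamma = (0.291667, 0.138889), gamma' = (1.000000, -0.666667); Gamma_ppp = 0.000000, Gamma_ppq = -0.093665, Gamma_pqq = 0.000000, Gamma_qpp = 0.000000, Gamma_qpq = 0.003083, Gamma_qqq = 0.000000
  tau = 0.333333: gamma = (0.458333, 0.027778), gamma' = (1.000000, -0.666667); Gamma_ppp = 0.000000, Gamma_ppq = -0.092774, Gamma_pqq = 0.000000, Gamma_qpp = 0.000000, Gamma_qpq = 0.004739, Gamma_qqq = 0.000000
  tau = 0.500000: gamma = (0.625000, -0.083333), gamma' = (1.000000, -0.666667); Gamma_ppp = 0.000000, Gamma_ppq = -0.091846, Gamma_pqq = 0.000000, Gamma_qpp = 0.000000, Gamma_qpq = 0.006320, Gamma_qqq = 0.000000
  tau = 0.666667: gamma = (0.791667, -0.194444), gamma' = (1.000000, -0.666667); Gamma_ppp = 0.000000, Gamma_ppq = -0.090886, Gamma_pqq = 0.000000, Gamma_qpp = 0.000000, Gamma_qpq = 0.007826, Gamma_qqq = 0.000000
  tau = 0.833333: gamma = (0.958333, -0.305556), gamma' = (1.000000, -0.666667); Gamma_ppp = 0.000000, Gamma_ppq = -0.089899, Gamma_pqq = 0.000000, Gamma_qpp = 0.000000, Gamma_qpq = 0.009258, Gamma_qqq = 0.000000
  tau = 1.000000: gamma = (1.125000, -0.416667), gamma' = (1.000000, -0.666667); Gamma_ppp = 0.000000, Gamma_ppq = -0.088887, Gamma_pqq = 0.000000, Gamma_qpp = 0.000000, Gamma_qpq = 0.010619, Gamma_qqq = 0.000000
step 0: V^p = -1.0000, V^q = 0.5000
step 1: k1 = (0.110267, -0.001575), k2 = (0.108104, -0.003558), k3 = (0.108095, -0.003558), k4 = (0.105897, -0.005410); V <- V + (h/6)(k1 + 2k2 + 2k3 + k4): V^p = -0.9640, V^q = 0.4988
step 2: k1 = (0.105898, -0.005410), k2 = (0.103676, -0.007134), k3 = (0.103672, -0.007133), k4 = (0.101433, -0.008734); V <- V + (h/6)(k1 + 2k2 + 2k3 + k4): V^p = -0.9294, V^q = 0.4965
step 3: k1 = (0.101434, -0.008734), k2 = (0.099188, -0.010215), k3 = (0.099188, -0.010215), k4 = (0.096942, -0.011582); V <- V + (h/6)(k1 + 2k2 + 2k3 + k4): V^p = -0.8963, V^q = 0.4931
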